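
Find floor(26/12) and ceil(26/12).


26/12 = 2.1667
floor = 2
ceil = 3

floor = 2, ceil = 3


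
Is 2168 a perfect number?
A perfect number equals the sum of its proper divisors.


Proper divisors of 2168: 1, 2, 4, 8, 271, 542, 1084
Sum = 1 + 2 + 4 + 8 + 271 + 542 + 1084 = 1912

No, 2168 is not perfect (1912 ≠ 2168)


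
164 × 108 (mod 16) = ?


164 × 108 = 17712
17712 mod 16 = 0


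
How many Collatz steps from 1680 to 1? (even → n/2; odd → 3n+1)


1680 → 840 → 420 → 210 → 105 → 316 → 158 → 79 → 238 → 119 → 358 → 179 → 538 → 269 → 808 → 404 → 202 → 101 → 304 → 152 → 76 → 38 → 19 → 58 → 29 → 88 → 44 → 22 → 11 → 34 → 17 → 52 → 26 → 13 → 40 → 20 → 10 → 5 → 16 → 8 → 4 → 2 → 1
Total steps = 42

42 steps


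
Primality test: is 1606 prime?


1606 / 2 = 803 (exact division)
1606 is NOT prime.

No, 1606 is not prime


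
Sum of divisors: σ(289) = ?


Divisors of 289: 1, 17, 289
Sum = 1 + 17 + 289 = 307

σ(289) = 307


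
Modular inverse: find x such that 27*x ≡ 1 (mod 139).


Use the extended Euclidean algorithm on (139, 27); each row r = 139*s + 27*t:
r=139, s=1, t=0
r=27, s=0, t=1
q=5: r=4, s=1, t=-5   [139*(1) + 27*(-5) = 4]
q=6: r=3, s=-6, t=31   [139*(-6) + 27*(31) = 3]
q=1: r=1, s=7, t=-36   [139*(7) + 27*(-36) = 1]
q=3: r=0, s=-27, t=139   [139*(-27) + 27*(139) = 0]
GCD = 1 with t = -36, so 27*(-36) ≡ 1 (mod 139)
Inverse = -36 mod 139 = 103
Check: 27 * 103 = 2781 ≡ 1 (mod 139)

27^(-1) ≡ 103 (mod 139)


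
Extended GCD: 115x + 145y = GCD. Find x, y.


Tabular extended Euclidean (each row: r = 115*s + 145*t):
r=115, s=1, t=0
r=145, s=0, t=1
q=0: r=115, s=1, t=0   [115*(1) + 145*(0) = 115]
q=1: r=30, s=-1, t=1   [115*(-1) + 145*(1) = 30]
q=3: r=25, s=4, t=-3   [115*(4) + 145*(-3) = 25]
q=1: r=5, s=-5, t=4   [115*(-5) + 145*(4) = 5]
q=5: r=0, s=29, t=-23   [115*(29) + 145*(-23) = 0]
GCD = 5; from the row with r=5: x=-5, y=4
Check: 115*(-5) + 145*(4) = -575 + 580 = 5

GCD = 5, x = -5, y = 4


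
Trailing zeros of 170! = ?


floor(170/5) = 34
floor(170/25) = 6
floor(170/125) = 1
Total = 41

41 trailing zeros


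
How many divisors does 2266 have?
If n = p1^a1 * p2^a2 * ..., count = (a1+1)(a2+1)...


2266 = 2^1 × 11^1 × 103^1
d(2266) = (1+1) × (1+1) × (1+1) = 8

8 divisors


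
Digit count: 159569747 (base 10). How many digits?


159569747 has 9 digits in base 10
floor(log10(159569747)) + 1 = floor(8.2030) + 1 = 9

9 digits (base 10)


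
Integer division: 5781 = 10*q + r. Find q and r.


5781 = 10 * 578 + 1
Check: 5780 + 1 = 5781

q = 578, r = 1


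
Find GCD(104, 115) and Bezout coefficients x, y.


Tabular extended Euclidean (each row: r = 104*s + 115*t):
r=104, s=1, t=0
r=115, s=0, t=1
q=0: r=104, s=1, t=0   [104*(1) + 115*(0) = 104]
q=1: r=11, s=-1, t=1   [104*(-1) + 115*(1) = 11]
q=9: r=5, s=10, t=-9   [104*(10) + 115*(-9) = 5]
q=2: r=1, s=-21, t=19   [104*(-21) + 115*(19) = 1]
q=5: r=0, s=115, t=-104   [104*(115) + 115*(-104) = 0]
GCD = 1; from the row with r=1: x=-21, y=19
Check: 104*(-21) + 115*(19) = -2184 + 2185 = 1

GCD = 1, x = -21, y = 19


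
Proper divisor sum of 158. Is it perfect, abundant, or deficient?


Proper divisors: 1, 2, 79
Sum = 1 + 2 + 79 = 82
82 < 158 → deficient

s(158) = 82 (deficient)


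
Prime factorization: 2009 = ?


2009 / 7 = 287
287 / 7 = 41
41 / 41 = 1
2009 = 7^2 × 41


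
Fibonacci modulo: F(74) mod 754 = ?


F(k) mod 754 for k=1..74:
1, 1, 2, 3, 5, 8, 13, 21, 34, 55, 89, 144, 233, 377, 610, 233, 89, 322, 411, 733, 390, 369, 5, 374, 379, 753, 378, 377, 1, 378, 379, 3, 382, 385, 13, 398, 411, 55, 466, 521, 233, 0, 233, 233, 466, 699, 411, 356, 13, 369, 382, 751, 379, 376, 1, 377, 378, 1, 379, 380, 5, 385, 390, 21, 411, 432, 89, 521, 610, 377, 233, 610, 89, 699
F(74) mod 754 = 699


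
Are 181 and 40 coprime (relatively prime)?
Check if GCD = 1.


Euclidean algorithm:
181 = 4 * 40 + 21
40 = 1 * 21 + 19
21 = 1 * 19 + 2
19 = 9 * 2 + 1
2 = 2 * 1 + 0
GCD(181, 40) = 1

Yes, coprime (GCD = 1)


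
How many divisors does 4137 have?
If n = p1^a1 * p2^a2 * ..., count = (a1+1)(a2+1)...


4137 = 3^1 × 7^1 × 197^1
d(4137) = (1+1) × (1+1) × (1+1) = 8

8 divisors


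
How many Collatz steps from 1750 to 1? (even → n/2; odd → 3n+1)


1750 → 875 → 2626 → 1313 → 3940 → 1970 → 985 → 2956 → 1478 → 739 → 2218 → 1109 → 3328 → 1664 → 832 → 416 → 208 → 104 → 52 → 26 → 13 → 40 → 20 → 10 → 5 → 16 → 8 → 4 → 2 → 1
Total steps = 29

29 steps


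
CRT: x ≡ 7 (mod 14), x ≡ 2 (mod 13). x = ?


M = 14*13 = 182
M1 = M/14 = 13, M2 = M/13 = 14
M1^(-1) mod 14 = 13, M2^(-1) mod 13 = 1
x = 7*13*13 + 2*14*1 = 1211
1211 mod 182 = 119
Check: 119 mod 14 = 7 ✓, 119 mod 13 = 2 ✓

x ≡ 119 (mod 182)


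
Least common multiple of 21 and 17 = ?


GCD(21, 17) = 1
LCM = 21*17/1 = 357/1 = 357

LCM = 357


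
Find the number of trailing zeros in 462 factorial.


floor(462/5) = 92
floor(462/25) = 18
floor(462/125) = 3
Total = 113

113 trailing zeros


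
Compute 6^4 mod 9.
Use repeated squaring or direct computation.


6^1 mod 9 = 6
6^2 mod 9 = 0
6^3 mod 9 = 0
6^4 mod 9 = 0


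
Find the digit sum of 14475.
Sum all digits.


1 + 4 + 4 + 7 + 5 = 21


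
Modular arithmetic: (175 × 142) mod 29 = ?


175 × 142 = 24850
24850 mod 29 = 26


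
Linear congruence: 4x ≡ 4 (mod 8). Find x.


GCD(4, 8) = 4 divides 4
Divide: 1x ≡ 1 (mod 2)
x ≡ 1 (mod 2)


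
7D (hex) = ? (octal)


7D (base 16) = 125 (decimal)
125 (decimal) = 175 (base 8)


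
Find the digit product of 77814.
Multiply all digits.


7 × 7 × 8 × 1 × 4 = 1568


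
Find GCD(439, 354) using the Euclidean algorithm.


439 = 1 * 354 + 85
354 = 4 * 85 + 14
85 = 6 * 14 + 1
14 = 14 * 1 + 0
GCD = 1


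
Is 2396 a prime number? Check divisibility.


2396 / 2 = 1198 (exact division)
2396 is NOT prime.

No, 2396 is not prime


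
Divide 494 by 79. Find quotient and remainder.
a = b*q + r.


494 = 79 * 6 + 20
Check: 474 + 20 = 494

q = 6, r = 20


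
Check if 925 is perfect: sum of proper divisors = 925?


Proper divisors of 925: 1, 5, 25, 37, 185
Sum = 1 + 5 + 25 + 37 + 185 = 253

No, 925 is not perfect (253 ≠ 925)


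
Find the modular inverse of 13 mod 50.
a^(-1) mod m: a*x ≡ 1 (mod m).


Use the extended Euclidean algorithm on (50, 13); each row r = 50*s + 13*t:
r=50, s=1, t=0
r=13, s=0, t=1
q=3: r=11, s=1, t=-3   [50*(1) + 13*(-3) = 11]
q=1: r=2, s=-1, t=4   [50*(-1) + 13*(4) = 2]
q=5: r=1, s=6, t=-23   [50*(6) + 13*(-23) = 1]
q=2: r=0, s=-13, t=50   [50*(-13) + 13*(50) = 0]
GCD = 1 with t = -23, so 13*(-23) ≡ 1 (mod 50)
Inverse = -23 mod 50 = 27
Check: 13 * 27 = 351 ≡ 1 (mod 50)

13^(-1) ≡ 27 (mod 50)


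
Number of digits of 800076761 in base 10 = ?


800076761 has 9 digits in base 10
floor(log10(800076761)) + 1 = floor(8.9031) + 1 = 9

9 digits (base 10)


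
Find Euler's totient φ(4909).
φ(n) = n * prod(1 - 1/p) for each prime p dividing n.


4909 = 4909
Prime factors: 4909
φ(4909) = 4909 × (1-1/4909)
= 4909 × 4908/4909 = 4908

φ(4909) = 4908


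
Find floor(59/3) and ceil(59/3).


59/3 = 19.6667
floor = 19
ceil = 20

floor = 19, ceil = 20


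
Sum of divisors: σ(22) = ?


Divisors of 22: 1, 2, 11, 22
Sum = 1 + 2 + 11 + 22 = 36

σ(22) = 36


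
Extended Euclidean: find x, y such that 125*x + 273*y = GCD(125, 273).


Tabular extended Euclidean (each row: r = 125*s + 273*t):
r=125, s=1, t=0
r=273, s=0, t=1
q=0: r=125, s=1, t=0   [125*(1) + 273*(0) = 125]
q=2: r=23, s=-2, t=1   [125*(-2) + 273*(1) = 23]
q=5: r=10, s=11, t=-5   [125*(11) + 273*(-5) = 10]
q=2: r=3, s=-24, t=11   [125*(-24) + 273*(11) = 3]
q=3: r=1, s=83, t=-38   [125*(83) + 273*(-38) = 1]
q=3: r=0, s=-273, t=125   [125*(-273) + 273*(125) = 0]
GCD = 1; from the row with r=1: x=83, y=-38
Check: 125*(83) + 273*(-38) = 10375 - 10374 = 1

GCD = 1, x = 83, y = -38


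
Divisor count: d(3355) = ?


3355 = 5^1 × 11^1 × 61^1
d(3355) = (1+1) × (1+1) × (1+1) = 8

8 divisors


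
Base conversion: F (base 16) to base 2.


F (base 16) = 15 (decimal)
15 (decimal) = 1111 (base 2)


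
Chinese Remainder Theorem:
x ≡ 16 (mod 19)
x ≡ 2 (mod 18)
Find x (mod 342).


M = 19*18 = 342
M1 = M/19 = 18, M2 = M/18 = 19
M1^(-1) mod 19 = 18, M2^(-1) mod 18 = 1
x = 16*18*18 + 2*19*1 = 5222
5222 mod 342 = 92
Check: 92 mod 19 = 16 ✓, 92 mod 18 = 2 ✓

x ≡ 92 (mod 342)


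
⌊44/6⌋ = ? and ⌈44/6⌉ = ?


44/6 = 7.3333
floor = 7
ceil = 8

floor = 7, ceil = 8


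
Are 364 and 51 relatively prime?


Euclidean algorithm:
364 = 7 * 51 + 7
51 = 7 * 7 + 2
7 = 3 * 2 + 1
2 = 2 * 1 + 0
GCD(364, 51) = 1

Yes, coprime (GCD = 1)


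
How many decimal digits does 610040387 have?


610040387 has 9 digits in base 10
floor(log10(610040387)) + 1 = floor(8.7854) + 1 = 9

9 digits (base 10)


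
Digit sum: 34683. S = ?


3 + 4 + 6 + 8 + 3 = 24


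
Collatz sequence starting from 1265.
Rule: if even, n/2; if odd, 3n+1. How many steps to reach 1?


1265 → 3796 → 1898 → 949 → 2848 → 1424 → 712 → 356 → 178 → 89 → 268 → 134 → 67 → 202 → 101 → 304 → 152 → 76 → 38 → 19 → 58 → 29 → 88 → 44 → 22 → 11 → 34 → 17 → 52 → 26 → 13 → 40 → 20 → 10 → 5 → 16 → 8 → 4 → 2 → 1
Total steps = 39

39 steps


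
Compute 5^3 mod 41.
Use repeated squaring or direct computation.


5^1 mod 41 = 5
5^2 mod 41 = 25
5^3 mod 41 = 2


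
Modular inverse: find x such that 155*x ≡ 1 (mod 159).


Use the extended Euclidean algorithm on (159, 155); each row r = 159*s + 155*t:
r=159, s=1, t=0
r=155, s=0, t=1
q=1: r=4, s=1, t=-1   [159*(1) + 155*(-1) = 4]
q=38: r=3, s=-38, t=39   [159*(-38) + 155*(39) = 3]
q=1: r=1, s=39, t=-40   [159*(39) + 155*(-40) = 1]
q=3: r=0, s=-155, t=159   [159*(-155) + 155*(159) = 0]
GCD = 1 with t = -40, so 155*(-40) ≡ 1 (mod 159)
Inverse = -40 mod 159 = 119
Check: 155 * 119 = 18445 ≡ 1 (mod 159)

155^(-1) ≡ 119 (mod 159)


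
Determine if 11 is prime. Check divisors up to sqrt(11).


Check divisors up to sqrt(11) = 3.3166
No divisors found.
11 is prime.

Yes, 11 is prime


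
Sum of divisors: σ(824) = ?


Divisors of 824: 1, 2, 4, 8, 103, 206, 412, 824
Sum = 1 + 2 + 4 + 8 + 103 + 206 + 412 + 824 = 1560

σ(824) = 1560


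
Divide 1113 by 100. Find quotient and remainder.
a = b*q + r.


1113 = 100 * 11 + 13
Check: 1100 + 13 = 1113

q = 11, r = 13


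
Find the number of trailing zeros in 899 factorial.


floor(899/5) = 179
floor(899/25) = 35
floor(899/125) = 7
floor(899/625) = 1
Total = 222

222 trailing zeros


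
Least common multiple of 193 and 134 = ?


GCD(193, 134) = 1
LCM = 193*134/1 = 25862/1 = 25862

LCM = 25862


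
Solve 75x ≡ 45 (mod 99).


GCD(75, 99) = 3 divides 45
Divide: 25x ≡ 15 (mod 33)
x ≡ 27 (mod 33)


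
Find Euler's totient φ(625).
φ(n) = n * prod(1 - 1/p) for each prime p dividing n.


625 = 5^4
Prime factors: 5
φ(625) = 625 × (1-1/5)
= 625 × 4/5 = 500

φ(625) = 500


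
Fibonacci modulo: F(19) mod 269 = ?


F(k) mod 269 for k=1..19:
1, 1, 2, 3, 5, 8, 13, 21, 34, 55, 89, 144, 233, 108, 72, 180, 252, 163, 146
F(19) mod 269 = 146


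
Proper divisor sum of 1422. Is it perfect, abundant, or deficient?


Proper divisors: 1, 2, 3, 6, 9, 18, 79, 158, 237, 474, 711
Sum = 1 + 2 + 3 + 6 + 9 + 18 + 79 + 158 + 237 + 474 + 711 = 1698
1698 > 1422 → abundant

s(1422) = 1698 (abundant)


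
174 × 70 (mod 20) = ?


174 × 70 = 12180
12180 mod 20 = 0


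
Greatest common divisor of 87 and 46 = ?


87 = 1 * 46 + 41
46 = 1 * 41 + 5
41 = 8 * 5 + 1
5 = 5 * 1 + 0
GCD = 1


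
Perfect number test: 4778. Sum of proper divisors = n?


Proper divisors of 4778: 1, 2, 2389
Sum = 1 + 2 + 2389 = 2392

No, 4778 is not perfect (2392 ≠ 4778)


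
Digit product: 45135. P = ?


4 × 5 × 1 × 3 × 5 = 300


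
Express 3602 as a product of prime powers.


3602 / 2 = 1801
1801 / 1801 = 1
3602 = 2 × 1801


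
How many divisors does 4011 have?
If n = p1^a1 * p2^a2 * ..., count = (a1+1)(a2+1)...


4011 = 3^1 × 7^1 × 191^1
d(4011) = (1+1) × (1+1) × (1+1) = 8

8 divisors


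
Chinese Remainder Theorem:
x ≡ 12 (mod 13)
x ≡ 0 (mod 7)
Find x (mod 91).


M = 13*7 = 91
M1 = M/13 = 7, M2 = M/7 = 13
M1^(-1) mod 13 = 2, M2^(-1) mod 7 = 6
x = 12*7*2 + 0*13*6 = 168
168 mod 91 = 77
Check: 77 mod 13 = 12 ✓, 77 mod 7 = 0 ✓

x ≡ 77 (mod 91)


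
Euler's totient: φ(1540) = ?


1540 = 2^2 × 5 × 7 × 11
Prime factors: 2, 5, 7, 11
φ(1540) = 1540 × (1-1/2) × (1-1/5) × (1-1/7) × (1-1/11)
= 1540 × 1/2 × 4/5 × 6/7 × 10/11 = 480

φ(1540) = 480


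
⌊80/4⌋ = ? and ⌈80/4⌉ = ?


80/4 = 20.0000
floor = 20
ceil = 20

floor = 20, ceil = 20


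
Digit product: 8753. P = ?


8 × 7 × 5 × 3 = 840


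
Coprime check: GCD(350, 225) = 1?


Euclidean algorithm:
350 = 1 * 225 + 125
225 = 1 * 125 + 100
125 = 1 * 100 + 25
100 = 4 * 25 + 0
GCD(350, 225) = 25

No, not coprime (GCD = 25)


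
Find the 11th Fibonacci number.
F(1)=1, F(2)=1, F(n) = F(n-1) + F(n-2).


Sequence: 1, 1, 2, 3, 5, 8, 13, 21, 34, 55, 89
F(11) = 89


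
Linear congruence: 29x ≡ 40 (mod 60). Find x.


GCD(29, 60) = 1, unique solution
a^(-1) mod 60 = 29
x = 29 * 40 mod 60 = 20

x ≡ 20 (mod 60)


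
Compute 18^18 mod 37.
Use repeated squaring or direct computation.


18^1 mod 37 = 18
18^2 mod 37 = 28
18^3 mod 37 = 23
18^4 mod 37 = 7
18^5 mod 37 = 15
18^6 mod 37 = 11
18^7 mod 37 = 13
18^8 mod 37 = 12
18^9 mod 37 = 31
18^10 mod 37 = 3
18^11 mod 37 = 17
18^12 mod 37 = 10
18^13 mod 37 = 32
18^14 mod 37 = 21
18^15 mod 37 = 8
18^16 mod 37 = 33
18^17 mod 37 = 2
18^18 mod 37 = 36


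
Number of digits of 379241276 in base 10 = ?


379241276 has 9 digits in base 10
floor(log10(379241276)) + 1 = floor(8.5789) + 1 = 9

9 digits (base 10)


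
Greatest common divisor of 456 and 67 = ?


456 = 6 * 67 + 54
67 = 1 * 54 + 13
54 = 4 * 13 + 2
13 = 6 * 2 + 1
2 = 2 * 1 + 0
GCD = 1


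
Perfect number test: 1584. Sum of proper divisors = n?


Proper divisors of 1584: 1, 2, 3, 4, 6, 8, 9, 11, 12, 16, 18, 22, 24, 33, 36, 44, 48, 66, 72, 88, 99, 132, 144, 176, 198, 264, 396, 528, 792
Sum = 1 + 2 + 3 + 4 + 6 + 8 + 9 + 11 + 12 + 16 + 18 + 22 + 24 + 33 + 36 + 44 + 48 + 66 + 72 + 88 + 99 + 132 + 144 + 176 + 198 + 264 + 396 + 528 + 792 = 3252

No, 1584 is not perfect (3252 ≠ 1584)


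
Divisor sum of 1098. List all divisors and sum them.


Divisors of 1098: 1, 2, 3, 6, 9, 18, 61, 122, 183, 366, 549, 1098
Sum = 1 + 2 + 3 + 6 + 9 + 18 + 61 + 122 + 183 + 366 + 549 + 1098 = 2418

σ(1098) = 2418


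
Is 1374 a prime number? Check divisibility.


1374 / 2 = 687 (exact division)
1374 is NOT prime.

No, 1374 is not prime


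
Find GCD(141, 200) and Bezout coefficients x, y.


Tabular extended Euclidean (each row: r = 141*s + 200*t):
r=141, s=1, t=0
r=200, s=0, t=1
q=0: r=141, s=1, t=0   [141*(1) + 200*(0) = 141]
q=1: r=59, s=-1, t=1   [141*(-1) + 200*(1) = 59]
q=2: r=23, s=3, t=-2   [141*(3) + 200*(-2) = 23]
q=2: r=13, s=-7, t=5   [141*(-7) + 200*(5) = 13]
q=1: r=10, s=10, t=-7   [141*(10) + 200*(-7) = 10]
q=1: r=3, s=-17, t=12   [141*(-17) + 200*(12) = 3]
q=3: r=1, s=61, t=-43   [141*(61) + 200*(-43) = 1]
q=3: r=0, s=-200, t=141   [141*(-200) + 200*(141) = 0]
GCD = 1; from the row with r=1: x=61, y=-43
Check: 141*(61) + 200*(-43) = 8601 - 8600 = 1

GCD = 1, x = 61, y = -43


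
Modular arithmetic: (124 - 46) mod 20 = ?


124 - 46 = 78
78 mod 20 = 18


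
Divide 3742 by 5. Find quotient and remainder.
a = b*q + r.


3742 = 5 * 748 + 2
Check: 3740 + 2 = 3742

q = 748, r = 2


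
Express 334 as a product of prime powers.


334 / 2 = 167
167 / 167 = 1
334 = 2 × 167


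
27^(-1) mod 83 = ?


Use the extended Euclidean algorithm on (83, 27); each row r = 83*s + 27*t:
r=83, s=1, t=0
r=27, s=0, t=1
q=3: r=2, s=1, t=-3   [83*(1) + 27*(-3) = 2]
q=13: r=1, s=-13, t=40   [83*(-13) + 27*(40) = 1]
q=2: r=0, s=27, t=-83   [83*(27) + 27*(-83) = 0]
GCD = 1 with t = 40, so 27*(40) ≡ 1 (mod 83)
Inverse = 40 mod 83 = 40
Check: 27 * 40 = 1080 ≡ 1 (mod 83)

27^(-1) ≡ 40 (mod 83)


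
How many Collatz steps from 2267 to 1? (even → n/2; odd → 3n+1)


2267 → 6802 → 3401 → 10204 → 5102 → 2551 → 7654 → 3827 → 11482 → 5741 → 17224 → 8612 → 4306 → 2153 → 6460 → 3230 → 1615 → 4846 → 2423 → 7270 → 3635 → 10906 → 5453 → 16360 → 8180 → 4090 → 2045 → 6136 → 3068 → 1534 → 767 → 2302 → 1151 → 3454 → 1727 → 5182 → 2591 → 7774 → 3887 → 11662 → 5831 → 17494 → 8747 → 26242 → 13121 → 39364 → 19682 → 9841 → 29524 → 14762 → 7381 → 22144 → 11072 → 5536 → 2768 → 1384 → 692 → 346 → 173 → 520 → 260 → 130 → 65 → 196 → 98 → 49 → 148 → 74 → 37 → 112 → 56 → 28 → 14 → 7 → 22 → 11 → 34 → 17 → 52 → 26 → 13 → 40 → 20 → 10 → 5 → 16 → 8 → 4 → 2 → 1
Total steps = 89

89 steps


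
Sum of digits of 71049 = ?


7 + 1 + 0 + 4 + 9 = 21


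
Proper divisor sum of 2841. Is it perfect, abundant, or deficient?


Proper divisors: 1, 3, 947
Sum = 1 + 3 + 947 = 951
951 < 2841 → deficient

s(2841) = 951 (deficient)


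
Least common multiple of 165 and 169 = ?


GCD(165, 169) = 1
LCM = 165*169/1 = 27885/1 = 27885

LCM = 27885


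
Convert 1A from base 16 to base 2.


1A (base 16) = 26 (decimal)
26 (decimal) = 11010 (base 2)


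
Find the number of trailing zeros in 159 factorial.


floor(159/5) = 31
floor(159/25) = 6
floor(159/125) = 1
Total = 38

38 trailing zeros


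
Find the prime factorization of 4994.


4994 / 2 = 2497
2497 / 11 = 227
227 / 227 = 1
4994 = 2 × 11 × 227


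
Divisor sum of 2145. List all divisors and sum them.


Divisors of 2145: 1, 3, 5, 11, 13, 15, 33, 39, 55, 65, 143, 165, 195, 429, 715, 2145
Sum = 1 + 3 + 5 + 11 + 13 + 15 + 33 + 39 + 55 + 65 + 143 + 165 + 195 + 429 + 715 + 2145 = 4032

σ(2145) = 4032


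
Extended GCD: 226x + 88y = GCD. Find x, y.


Tabular extended Euclidean (each row: r = 226*s + 88*t):
r=226, s=1, t=0
r=88, s=0, t=1
q=2: r=50, s=1, t=-2   [226*(1) + 88*(-2) = 50]
q=1: r=38, s=-1, t=3   [226*(-1) + 88*(3) = 38]
q=1: r=12, s=2, t=-5   [226*(2) + 88*(-5) = 12]
q=3: r=2, s=-7, t=18   [226*(-7) + 88*(18) = 2]
q=6: r=0, s=44, t=-113   [226*(44) + 88*(-113) = 0]
GCD = 2; from the row with r=2: x=-7, y=18
Check: 226*(-7) + 88*(18) = -1582 + 1584 = 2

GCD = 2, x = -7, y = 18


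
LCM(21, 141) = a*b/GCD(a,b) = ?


GCD(21, 141) = 3
LCM = 21*141/3 = 2961/3 = 987

LCM = 987


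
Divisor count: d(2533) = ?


2533 = 17^1 × 149^1
d(2533) = (1+1) × (1+1) = 4

4 divisors


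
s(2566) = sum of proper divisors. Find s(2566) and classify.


Proper divisors: 1, 2, 1283
Sum = 1 + 2 + 1283 = 1286
1286 < 2566 → deficient

s(2566) = 1286 (deficient)


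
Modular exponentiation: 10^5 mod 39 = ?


10^1 mod 39 = 10
10^2 mod 39 = 22
10^3 mod 39 = 25
10^4 mod 39 = 16
10^5 mod 39 = 4


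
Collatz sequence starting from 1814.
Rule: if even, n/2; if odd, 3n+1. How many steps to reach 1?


1814 → 907 → 2722 → 1361 → 4084 → 2042 → 1021 → 3064 → 1532 → 766 → 383 → 1150 → 575 → 1726 → 863 → 2590 → 1295 → 3886 → 1943 → 5830 → 2915 → 8746 → 4373 → 13120 → 6560 → 3280 → 1640 → 820 → 410 → 205 → 616 → 308 → 154 → 77 → 232 → 116 → 58 → 29 → 88 → 44 → 22 → 11 → 34 → 17 → 52 → 26 → 13 → 40 → 20 → 10 → 5 → 16 → 8 → 4 → 2 → 1
Total steps = 55

55 steps


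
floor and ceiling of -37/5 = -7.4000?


-37/5 = -7.4000
floor = -8
ceil = -7

floor = -8, ceil = -7


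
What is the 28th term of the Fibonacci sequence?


Sequence: 1, 1, 2, 3, 5, 8, 13, 21, 34, 55, 89, 144, 233, 377, 610, 987, 1597, 2584, 4181, 6765, 10946, 17711, 28657, 46368, 75025, 121393, 196418, 317811
F(28) = 317811


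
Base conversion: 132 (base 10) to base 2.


132 (base 10) = 132 (decimal)
132 (decimal) = 10000100 (base 2)


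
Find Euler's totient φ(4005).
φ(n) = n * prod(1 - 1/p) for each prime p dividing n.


4005 = 3^2 × 5 × 89
Prime factors: 3, 5, 89
φ(4005) = 4005 × (1-1/3) × (1-1/5) × (1-1/89)
= 4005 × 2/3 × 4/5 × 88/89 = 2112

φ(4005) = 2112


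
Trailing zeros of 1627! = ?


floor(1627/5) = 325
floor(1627/25) = 65
floor(1627/125) = 13
floor(1627/625) = 2
Total = 405

405 trailing zeros


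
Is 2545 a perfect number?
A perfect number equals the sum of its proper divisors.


Proper divisors of 2545: 1, 5, 509
Sum = 1 + 5 + 509 = 515

No, 2545 is not perfect (515 ≠ 2545)


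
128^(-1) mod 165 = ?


Use the extended Euclidean algorithm on (165, 128); each row r = 165*s + 128*t:
r=165, s=1, t=0
r=128, s=0, t=1
q=1: r=37, s=1, t=-1   [165*(1) + 128*(-1) = 37]
q=3: r=17, s=-3, t=4   [165*(-3) + 128*(4) = 17]
q=2: r=3, s=7, t=-9   [165*(7) + 128*(-9) = 3]
q=5: r=2, s=-38, t=49   [165*(-38) + 128*(49) = 2]
q=1: r=1, s=45, t=-58   [165*(45) + 128*(-58) = 1]
q=2: r=0, s=-128, t=165   [165*(-128) + 128*(165) = 0]
GCD = 1 with t = -58, so 128*(-58) ≡ 1 (mod 165)
Inverse = -58 mod 165 = 107
Check: 128 * 107 = 13696 ≡ 1 (mod 165)

128^(-1) ≡ 107 (mod 165)


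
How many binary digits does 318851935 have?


318851935 in base 2 = 10011000000010100101101011111
Number of digits = 29

29 digits (base 2)


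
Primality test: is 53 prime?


Check divisors up to sqrt(53) = 7.2801
No divisors found.
53 is prime.

Yes, 53 is prime


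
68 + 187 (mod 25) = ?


68 + 187 = 255
255 mod 25 = 5


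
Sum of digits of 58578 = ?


5 + 8 + 5 + 7 + 8 = 33


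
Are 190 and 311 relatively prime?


Euclidean algorithm:
311 = 1 * 190 + 121
190 = 1 * 121 + 69
121 = 1 * 69 + 52
69 = 1 * 52 + 17
52 = 3 * 17 + 1
17 = 17 * 1 + 0
GCD(190, 311) = 1

Yes, coprime (GCD = 1)


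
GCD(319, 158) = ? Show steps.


319 = 2 * 158 + 3
158 = 52 * 3 + 2
3 = 1 * 2 + 1
2 = 2 * 1 + 0
GCD = 1


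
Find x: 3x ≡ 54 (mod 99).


GCD(3, 99) = 3 divides 54
Divide: 1x ≡ 18 (mod 33)
x ≡ 18 (mod 33)


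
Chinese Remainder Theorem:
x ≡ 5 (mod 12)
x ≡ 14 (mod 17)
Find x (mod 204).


M = 12*17 = 204
M1 = M/12 = 17, M2 = M/17 = 12
M1^(-1) mod 12 = 5, M2^(-1) mod 17 = 10
x = 5*17*5 + 14*12*10 = 2105
2105 mod 204 = 65
Check: 65 mod 12 = 5 ✓, 65 mod 17 = 14 ✓

x ≡ 65 (mod 204)


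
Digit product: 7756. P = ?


7 × 7 × 5 × 6 = 1470


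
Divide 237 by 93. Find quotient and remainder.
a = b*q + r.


237 = 93 * 2 + 51
Check: 186 + 51 = 237

q = 2, r = 51


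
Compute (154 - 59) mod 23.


154 - 59 = 95
95 mod 23 = 3


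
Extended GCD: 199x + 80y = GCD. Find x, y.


Tabular extended Euclidean (each row: r = 199*s + 80*t):
r=199, s=1, t=0
r=80, s=0, t=1
q=2: r=39, s=1, t=-2   [199*(1) + 80*(-2) = 39]
q=2: r=2, s=-2, t=5   [199*(-2) + 80*(5) = 2]
q=19: r=1, s=39, t=-97   [199*(39) + 80*(-97) = 1]
q=2: r=0, s=-80, t=199   [199*(-80) + 80*(199) = 0]
GCD = 1; from the row with r=1: x=39, y=-97
Check: 199*(39) + 80*(-97) = 7761 - 7760 = 1

GCD = 1, x = 39, y = -97


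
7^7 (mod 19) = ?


7^1 mod 19 = 7
7^2 mod 19 = 11
7^3 mod 19 = 1
7^4 mod 19 = 7
7^5 mod 19 = 11
7^6 mod 19 = 1
7^7 mod 19 = 7


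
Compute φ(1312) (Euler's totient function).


1312 = 2^5 × 41
Prime factors: 2, 41
φ(1312) = 1312 × (1-1/2) × (1-1/41)
= 1312 × 1/2 × 40/41 = 640

φ(1312) = 640


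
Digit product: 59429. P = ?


5 × 9 × 4 × 2 × 9 = 3240


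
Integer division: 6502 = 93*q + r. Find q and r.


6502 = 93 * 69 + 85
Check: 6417 + 85 = 6502

q = 69, r = 85


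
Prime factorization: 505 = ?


505 / 5 = 101
101 / 101 = 1
505 = 5 × 101


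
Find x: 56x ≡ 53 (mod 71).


GCD(56, 71) = 1, unique solution
a^(-1) mod 71 = 52
x = 52 * 53 mod 71 = 58

x ≡ 58 (mod 71)


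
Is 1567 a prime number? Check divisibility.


Check divisors up to sqrt(1567) = 39.5854
No divisors found.
1567 is prime.

Yes, 1567 is prime


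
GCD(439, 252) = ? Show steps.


439 = 1 * 252 + 187
252 = 1 * 187 + 65
187 = 2 * 65 + 57
65 = 1 * 57 + 8
57 = 7 * 8 + 1
8 = 8 * 1 + 0
GCD = 1


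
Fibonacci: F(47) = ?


Sequence: 1, 1, 2, 3, 5, 8, 13, 21, 34, 55, 89, 144, 233, 377, 610, 987, 1597, 2584, 4181, 6765, 10946, 17711, 28657, 46368, 75025, 121393, 196418, 317811, 514229, 832040, 1346269, 2178309, 3524578, 5702887, 9227465, 14930352, 24157817, 39088169, 63245986, 102334155, 165580141, 267914296, 433494437, 701408733, 1134903170, 1836311903, 2971215073
F(47) = 2971215073


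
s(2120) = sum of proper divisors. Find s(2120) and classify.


Proper divisors: 1, 2, 4, 5, 8, 10, 20, 40, 53, 106, 212, 265, 424, 530, 1060
Sum = 1 + 2 + 4 + 5 + 8 + 10 + 20 + 40 + 53 + 106 + 212 + 265 + 424 + 530 + 1060 = 2740
2740 > 2120 → abundant

s(2120) = 2740 (abundant)


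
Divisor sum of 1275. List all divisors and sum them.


Divisors of 1275: 1, 3, 5, 15, 17, 25, 51, 75, 85, 255, 425, 1275
Sum = 1 + 3 + 5 + 15 + 17 + 25 + 51 + 75 + 85 + 255 + 425 + 1275 = 2232

σ(1275) = 2232


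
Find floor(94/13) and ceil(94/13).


94/13 = 7.2308
floor = 7
ceil = 8

floor = 7, ceil = 8


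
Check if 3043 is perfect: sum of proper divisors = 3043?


Proper divisors of 3043: 1, 17, 179
Sum = 1 + 17 + 179 = 197

No, 3043 is not perfect (197 ≠ 3043)


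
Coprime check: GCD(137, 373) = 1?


Euclidean algorithm:
373 = 2 * 137 + 99
137 = 1 * 99 + 38
99 = 2 * 38 + 23
38 = 1 * 23 + 15
23 = 1 * 15 + 8
15 = 1 * 8 + 7
8 = 1 * 7 + 1
7 = 7 * 1 + 0
GCD(137, 373) = 1

Yes, coprime (GCD = 1)


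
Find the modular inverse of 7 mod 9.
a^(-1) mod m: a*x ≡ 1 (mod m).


Use the extended Euclidean algorithm on (9, 7); each row r = 9*s + 7*t:
r=9, s=1, t=0
r=7, s=0, t=1
q=1: r=2, s=1, t=-1   [9*(1) + 7*(-1) = 2]
q=3: r=1, s=-3, t=4   [9*(-3) + 7*(4) = 1]
q=2: r=0, s=7, t=-9   [9*(7) + 7*(-9) = 0]
GCD = 1 with t = 4, so 7*(4) ≡ 1 (mod 9)
Inverse = 4 mod 9 = 4
Check: 7 * 4 = 28 ≡ 1 (mod 9)

7^(-1) ≡ 4 (mod 9)


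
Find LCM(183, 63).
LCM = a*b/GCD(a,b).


GCD(183, 63) = 3
LCM = 183*63/3 = 11529/3 = 3843

LCM = 3843


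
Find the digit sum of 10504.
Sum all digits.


1 + 0 + 5 + 0 + 4 = 10


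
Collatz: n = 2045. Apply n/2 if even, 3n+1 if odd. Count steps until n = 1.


2045 → 6136 → 3068 → 1534 → 767 → 2302 → 1151 → 3454 → 1727 → 5182 → 2591 → 7774 → 3887 → 11662 → 5831 → 17494 → 8747 → 26242 → 13121 → 39364 → 19682 → 9841 → 29524 → 14762 → 7381 → 22144 → 11072 → 5536 → 2768 → 1384 → 692 → 346 → 173 → 520 → 260 → 130 → 65 → 196 → 98 → 49 → 148 → 74 → 37 → 112 → 56 → 28 → 14 → 7 → 22 → 11 → 34 → 17 → 52 → 26 → 13 → 40 → 20 → 10 → 5 → 16 → 8 → 4 → 2 → 1
Total steps = 63

63 steps


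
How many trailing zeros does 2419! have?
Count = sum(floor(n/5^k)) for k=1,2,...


floor(2419/5) = 483
floor(2419/25) = 96
floor(2419/125) = 19
floor(2419/625) = 3
Total = 601

601 trailing zeros


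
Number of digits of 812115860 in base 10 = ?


812115860 has 9 digits in base 10
floor(log10(812115860)) + 1 = floor(8.9096) + 1 = 9

9 digits (base 10)


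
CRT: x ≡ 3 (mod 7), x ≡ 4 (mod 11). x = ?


M = 7*11 = 77
M1 = M/7 = 11, M2 = M/11 = 7
M1^(-1) mod 7 = 2, M2^(-1) mod 11 = 8
x = 3*11*2 + 4*7*8 = 290
290 mod 77 = 59
Check: 59 mod 7 = 3 ✓, 59 mod 11 = 4 ✓

x ≡ 59 (mod 77)


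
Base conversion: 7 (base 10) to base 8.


7 (base 10) = 7 (decimal)
7 (decimal) = 7 (base 8)


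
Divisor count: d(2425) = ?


2425 = 5^2 × 97^1
d(2425) = (2+1) × (1+1) = 6

6 divisors


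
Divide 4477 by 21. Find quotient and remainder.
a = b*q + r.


4477 = 21 * 213 + 4
Check: 4473 + 4 = 4477

q = 213, r = 4


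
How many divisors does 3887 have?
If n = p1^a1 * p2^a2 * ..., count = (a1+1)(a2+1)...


3887 = 13^2 × 23^1
d(3887) = (2+1) × (1+1) = 6

6 divisors


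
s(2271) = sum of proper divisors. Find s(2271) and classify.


Proper divisors: 1, 3, 757
Sum = 1 + 3 + 757 = 761
761 < 2271 → deficient

s(2271) = 761 (deficient)


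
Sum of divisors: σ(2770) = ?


Divisors of 2770: 1, 2, 5, 10, 277, 554, 1385, 2770
Sum = 1 + 2 + 5 + 10 + 277 + 554 + 1385 + 2770 = 5004

σ(2770) = 5004


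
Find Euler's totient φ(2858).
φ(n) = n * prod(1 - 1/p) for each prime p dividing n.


2858 = 2 × 1429
Prime factors: 2, 1429
φ(2858) = 2858 × (1-1/2) × (1-1/1429)
= 2858 × 1/2 × 1428/1429 = 1428

φ(2858) = 1428


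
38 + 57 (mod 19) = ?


38 + 57 = 95
95 mod 19 = 0


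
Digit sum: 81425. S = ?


8 + 1 + 4 + 2 + 5 = 20


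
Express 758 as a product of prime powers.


758 / 2 = 379
379 / 379 = 1
758 = 2 × 379


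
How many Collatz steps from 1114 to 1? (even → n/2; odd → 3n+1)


1114 → 557 → 1672 → 836 → 418 → 209 → 628 → 314 → 157 → 472 → 236 → 118 → 59 → 178 → 89 → 268 → 134 → 67 → 202 → 101 → 304 → 152 → 76 → 38 → 19 → 58 → 29 → 88 → 44 → 22 → 11 → 34 → 17 → 52 → 26 → 13 → 40 → 20 → 10 → 5 → 16 → 8 → 4 → 2 → 1
Total steps = 44

44 steps


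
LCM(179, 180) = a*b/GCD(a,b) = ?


GCD(179, 180) = 1
LCM = 179*180/1 = 32220/1 = 32220

LCM = 32220


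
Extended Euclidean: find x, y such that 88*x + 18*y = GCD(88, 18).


Tabular extended Euclidean (each row: r = 88*s + 18*t):
r=88, s=1, t=0
r=18, s=0, t=1
q=4: r=16, s=1, t=-4   [88*(1) + 18*(-4) = 16]
q=1: r=2, s=-1, t=5   [88*(-1) + 18*(5) = 2]
q=8: r=0, s=9, t=-44   [88*(9) + 18*(-44) = 0]
GCD = 2; from the row with r=2: x=-1, y=5
Check: 88*(-1) + 18*(5) = -88 + 90 = 2

GCD = 2, x = -1, y = 5


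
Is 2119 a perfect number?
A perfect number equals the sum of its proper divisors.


Proper divisors of 2119: 1, 13, 163
Sum = 1 + 13 + 163 = 177

No, 2119 is not perfect (177 ≠ 2119)


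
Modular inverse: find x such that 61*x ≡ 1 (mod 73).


Use the extended Euclidean algorithm on (73, 61); each row r = 73*s + 61*t:
r=73, s=1, t=0
r=61, s=0, t=1
q=1: r=12, s=1, t=-1   [73*(1) + 61*(-1) = 12]
q=5: r=1, s=-5, t=6   [73*(-5) + 61*(6) = 1]
q=12: r=0, s=61, t=-73   [73*(61) + 61*(-73) = 0]
GCD = 1 with t = 6, so 61*(6) ≡ 1 (mod 73)
Inverse = 6 mod 73 = 6
Check: 61 * 6 = 366 ≡ 1 (mod 73)

61^(-1) ≡ 6 (mod 73)


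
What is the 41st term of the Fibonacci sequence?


Sequence: 1, 1, 2, 3, 5, 8, 13, 21, 34, 55, 89, 144, 233, 377, 610, 987, 1597, 2584, 4181, 6765, 10946, 17711, 28657, 46368, 75025, 121393, 196418, 317811, 514229, 832040, 1346269, 2178309, 3524578, 5702887, 9227465, 14930352, 24157817, 39088169, 63245986, 102334155, 165580141
F(41) = 165580141


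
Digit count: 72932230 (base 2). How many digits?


72932230 in base 2 = 100010110001101101110000110
Number of digits = 27

27 digits (base 2)


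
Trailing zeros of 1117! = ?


floor(1117/5) = 223
floor(1117/25) = 44
floor(1117/125) = 8
floor(1117/625) = 1
Total = 276

276 trailing zeros


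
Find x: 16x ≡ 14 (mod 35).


GCD(16, 35) = 1, unique solution
a^(-1) mod 35 = 11
x = 11 * 14 mod 35 = 14

x ≡ 14 (mod 35)


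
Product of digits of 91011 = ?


9 × 1 × 0 × 1 × 1 = 0


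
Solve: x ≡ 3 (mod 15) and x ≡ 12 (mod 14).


M = 15*14 = 210
M1 = M/15 = 14, M2 = M/14 = 15
M1^(-1) mod 15 = 14, M2^(-1) mod 14 = 1
x = 3*14*14 + 12*15*1 = 768
768 mod 210 = 138
Check: 138 mod 15 = 3 ✓, 138 mod 14 = 12 ✓

x ≡ 138 (mod 210)


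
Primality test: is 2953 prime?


Check divisors up to sqrt(2953) = 54.3415
No divisors found.
2953 is prime.

Yes, 2953 is prime


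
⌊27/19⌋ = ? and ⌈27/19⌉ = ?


27/19 = 1.4211
floor = 1
ceil = 2

floor = 1, ceil = 2


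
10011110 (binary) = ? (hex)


10011110 (base 2) = 158 (decimal)
158 (decimal) = 9E (base 16)


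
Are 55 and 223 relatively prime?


Euclidean algorithm:
223 = 4 * 55 + 3
55 = 18 * 3 + 1
3 = 3 * 1 + 0
GCD(55, 223) = 1

Yes, coprime (GCD = 1)


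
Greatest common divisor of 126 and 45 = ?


126 = 2 * 45 + 36
45 = 1 * 36 + 9
36 = 4 * 9 + 0
GCD = 9


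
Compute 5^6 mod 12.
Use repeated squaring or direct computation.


5^1 mod 12 = 5
5^2 mod 12 = 1
5^3 mod 12 = 5
5^4 mod 12 = 1
5^5 mod 12 = 5
5^6 mod 12 = 1


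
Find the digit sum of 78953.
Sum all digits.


7 + 8 + 9 + 5 + 3 = 32


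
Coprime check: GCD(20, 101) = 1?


Euclidean algorithm:
101 = 5 * 20 + 1
20 = 20 * 1 + 0
GCD(20, 101) = 1

Yes, coprime (GCD = 1)


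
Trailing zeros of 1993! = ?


floor(1993/5) = 398
floor(1993/25) = 79
floor(1993/125) = 15
floor(1993/625) = 3
Total = 495

495 trailing zeros


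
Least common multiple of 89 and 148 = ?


GCD(89, 148) = 1
LCM = 89*148/1 = 13172/1 = 13172

LCM = 13172


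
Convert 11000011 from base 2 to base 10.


11000011 (base 2) = 195 (decimal)
195 (decimal) = 195 (base 10)


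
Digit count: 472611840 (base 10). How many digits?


472611840 has 9 digits in base 10
floor(log10(472611840)) + 1 = floor(8.6745) + 1 = 9

9 digits (base 10)


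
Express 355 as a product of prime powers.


355 / 5 = 71
71 / 71 = 1
355 = 5 × 71


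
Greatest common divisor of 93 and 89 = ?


93 = 1 * 89 + 4
89 = 22 * 4 + 1
4 = 4 * 1 + 0
GCD = 1


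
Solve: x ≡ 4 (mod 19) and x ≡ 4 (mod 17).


M = 19*17 = 323
M1 = M/19 = 17, M2 = M/17 = 19
M1^(-1) mod 19 = 9, M2^(-1) mod 17 = 9
x = 4*17*9 + 4*19*9 = 1296
1296 mod 323 = 4
Check: 4 mod 19 = 4 ✓, 4 mod 17 = 4 ✓

x ≡ 4 (mod 323)


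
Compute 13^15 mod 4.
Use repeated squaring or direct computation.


13^1 mod 4 = 1
13^2 mod 4 = 1
13^3 mod 4 = 1
13^4 mod 4 = 1
13^5 mod 4 = 1
13^6 mod 4 = 1
13^7 mod 4 = 1
13^8 mod 4 = 1
13^9 mod 4 = 1
13^10 mod 4 = 1
13^11 mod 4 = 1
13^12 mod 4 = 1
13^13 mod 4 = 1
13^14 mod 4 = 1
13^15 mod 4 = 1


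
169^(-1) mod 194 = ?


Use the extended Euclidean algorithm on (194, 169); each row r = 194*s + 169*t:
r=194, s=1, t=0
r=169, s=0, t=1
q=1: r=25, s=1, t=-1   [194*(1) + 169*(-1) = 25]
q=6: r=19, s=-6, t=7   [194*(-6) + 169*(7) = 19]
q=1: r=6, s=7, t=-8   [194*(7) + 169*(-8) = 6]
q=3: r=1, s=-27, t=31   [194*(-27) + 169*(31) = 1]
q=6: r=0, s=169, t=-194   [194*(169) + 169*(-194) = 0]
GCD = 1 with t = 31, so 169*(31) ≡ 1 (mod 194)
Inverse = 31 mod 194 = 31
Check: 169 * 31 = 5239 ≡ 1 (mod 194)

169^(-1) ≡ 31 (mod 194)


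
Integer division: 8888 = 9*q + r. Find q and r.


8888 = 9 * 987 + 5
Check: 8883 + 5 = 8888

q = 987, r = 5


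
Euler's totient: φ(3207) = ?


3207 = 3 × 1069
Prime factors: 3, 1069
φ(3207) = 3207 × (1-1/3) × (1-1/1069)
= 3207 × 2/3 × 1068/1069 = 2136

φ(3207) = 2136


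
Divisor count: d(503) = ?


503 = 503^1
d(503) = (1+1) = 2

2 divisors


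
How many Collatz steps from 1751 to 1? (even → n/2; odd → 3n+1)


1751 → 5254 → 2627 → 7882 → 3941 → 11824 → 5912 → 2956 → 1478 → 739 → 2218 → 1109 → 3328 → 1664 → 832 → 416 → 208 → 104 → 52 → 26 → 13 → 40 → 20 → 10 → 5 → 16 → 8 → 4 → 2 → 1
Total steps = 29

29 steps


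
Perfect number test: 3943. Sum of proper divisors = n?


Proper divisors of 3943: 1
Sum = 1 = 1

No, 3943 is not perfect (1 ≠ 3943)


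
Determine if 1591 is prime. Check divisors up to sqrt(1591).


1591 / 37 = 43 (exact division)
1591 is NOT prime.

No, 1591 is not prime


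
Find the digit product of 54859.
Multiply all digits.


5 × 4 × 8 × 5 × 9 = 7200


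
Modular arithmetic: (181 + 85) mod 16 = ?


181 + 85 = 266
266 mod 16 = 10


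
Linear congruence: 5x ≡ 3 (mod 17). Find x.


GCD(5, 17) = 1, unique solution
a^(-1) mod 17 = 7
x = 7 * 3 mod 17 = 4

x ≡ 4 (mod 17)


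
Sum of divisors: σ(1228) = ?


Divisors of 1228: 1, 2, 4, 307, 614, 1228
Sum = 1 + 2 + 4 + 307 + 614 + 1228 = 2156

σ(1228) = 2156


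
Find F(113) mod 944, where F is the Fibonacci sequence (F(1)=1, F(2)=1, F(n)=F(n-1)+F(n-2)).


F(k) mod 944 for k=1..113:
1, 1, 2, 3, 5, 8, 13, 21, 34, 55, 89, 144, 233, 377, 610, 43, 653, 696, 405, 157, 562, 719, 337, 112, 449, 561, 66, 627, 693, 376, 125, 501, 626, 183, 809, 48, 857, 905, 818, 779, 653, 488, 197, 685, 882, 623, 561, 240, 801, 97, 898, 51, 5, 56, 61, 117, 178, 295, 473, 768, 297, 121, 418, 539, 13, 552, 565, 173, 738, 911, 705, 672, 433, 161, 594, 755, 405, 216, 621, 837, 514, 407, 921, 384, 361, 745, 162, 907, 125, 88, 213, 301, 514, 815, 385, 256, 641, 897, 594, 547, 197, 744, 941, 741, 738, 535, 329, 864, 249, 169, 418, 587, 61
F(113) mod 944 = 61


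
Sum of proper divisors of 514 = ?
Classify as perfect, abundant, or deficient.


Proper divisors: 1, 2, 257
Sum = 1 + 2 + 257 = 260
260 < 514 → deficient

s(514) = 260 (deficient)


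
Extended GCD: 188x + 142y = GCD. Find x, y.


Tabular extended Euclidean (each row: r = 188*s + 142*t):
r=188, s=1, t=0
r=142, s=0, t=1
q=1: r=46, s=1, t=-1   [188*(1) + 142*(-1) = 46]
q=3: r=4, s=-3, t=4   [188*(-3) + 142*(4) = 4]
q=11: r=2, s=34, t=-45   [188*(34) + 142*(-45) = 2]
q=2: r=0, s=-71, t=94   [188*(-71) + 142*(94) = 0]
GCD = 2; from the row with r=2: x=34, y=-45
Check: 188*(34) + 142*(-45) = 6392 - 6390 = 2

GCD = 2, x = 34, y = -45


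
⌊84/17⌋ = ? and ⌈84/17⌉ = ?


84/17 = 4.9412
floor = 4
ceil = 5

floor = 4, ceil = 5


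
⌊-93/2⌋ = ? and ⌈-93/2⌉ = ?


-93/2 = -46.5000
floor = -47
ceil = -46

floor = -47, ceil = -46


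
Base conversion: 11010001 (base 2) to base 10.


11010001 (base 2) = 209 (decimal)
209 (decimal) = 209 (base 10)


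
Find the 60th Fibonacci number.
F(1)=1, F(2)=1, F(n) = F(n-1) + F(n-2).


Sequence: 1, 1, 2, 3, 5, 8, 13, 21, 34, 55, 89, 144, 233, 377, 610, 987, 1597, 2584, 4181, 6765, 10946, 17711, 28657, 46368, 75025, 121393, 196418, 317811, 514229, 832040, 1346269, 2178309, 3524578, 5702887, 9227465, 14930352, 24157817, 39088169, 63245986, 102334155, 165580141, 267914296, 433494437, 701408733, 1134903170, 1836311903, 2971215073, 4807526976, 7778742049, 12586269025, 20365011074, 32951280099, 53316291173, 86267571272, 139583862445, 225851433717, 365435296162, 591286729879, 956722026041, 1548008755920
F(60) = 1548008755920


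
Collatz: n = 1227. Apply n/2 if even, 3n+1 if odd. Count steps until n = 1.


1227 → 3682 → 1841 → 5524 → 2762 → 1381 → 4144 → 2072 → 1036 → 518 → 259 → 778 → 389 → 1168 → 584 → 292 → 146 → 73 → 220 → 110 → 55 → 166 → 83 → 250 → 125 → 376 → 188 → 94 → 47 → 142 → 71 → 214 → 107 → 322 → 161 → 484 → 242 → 121 → 364 → 182 → 91 → 274 → 137 → 412 → 206 → 103 → 310 → 155 → 466 → 233 → 700 → 350 → 175 → 526 → 263 → 790 → 395 → 1186 → 593 → 1780 → 890 → 445 → 1336 → 668 → 334 → 167 → 502 → 251 → 754 → 377 → 1132 → 566 → 283 → 850 → 425 → 1276 → 638 → 319 → 958 → 479 → 1438 → 719 → 2158 → 1079 → 3238 → 1619 → 4858 → 2429 → 7288 → 3644 → 1822 → 911 → 2734 → 1367 → 4102 → 2051 → 6154 → 3077 → 9232 → 4616 → 2308 → 1154 → 577 → 1732 → 866 → 433 → 1300 → 650 → 325 → 976 → 488 → 244 → 122 → 61 → 184 → 92 → 46 → 23 → 70 → 35 → 106 → 53 → 160 → 80 → 40 → 20 → 10 → 5 → 16 → 8 → 4 → 2 → 1
Total steps = 132

132 steps


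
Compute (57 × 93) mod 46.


57 × 93 = 5301
5301 mod 46 = 11


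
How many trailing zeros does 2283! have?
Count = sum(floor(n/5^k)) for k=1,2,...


floor(2283/5) = 456
floor(2283/25) = 91
floor(2283/125) = 18
floor(2283/625) = 3
Total = 568

568 trailing zeros
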